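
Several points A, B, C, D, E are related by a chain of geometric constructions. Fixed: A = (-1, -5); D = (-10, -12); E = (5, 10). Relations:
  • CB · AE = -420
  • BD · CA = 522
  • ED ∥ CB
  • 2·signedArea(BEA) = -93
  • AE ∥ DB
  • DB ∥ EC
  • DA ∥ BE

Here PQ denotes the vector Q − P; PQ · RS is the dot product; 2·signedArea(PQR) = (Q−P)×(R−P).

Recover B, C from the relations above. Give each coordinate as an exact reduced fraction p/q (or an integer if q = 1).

B = (-4, 3)
C = (11, 25)

1. B_x = -4  [DA ∥ BE ∩ AE ∥ DB]
2. B_y = 3  [DA ∥ BE ∩ AE ∥ DB]
   → B = (-4, 3)
3. C_x = 11  [ED ∥ CB ∩ DB ∥ EC]
4. C_y = 25  [ED ∥ CB ∩ DB ∥ EC]
   → C = (11, 25)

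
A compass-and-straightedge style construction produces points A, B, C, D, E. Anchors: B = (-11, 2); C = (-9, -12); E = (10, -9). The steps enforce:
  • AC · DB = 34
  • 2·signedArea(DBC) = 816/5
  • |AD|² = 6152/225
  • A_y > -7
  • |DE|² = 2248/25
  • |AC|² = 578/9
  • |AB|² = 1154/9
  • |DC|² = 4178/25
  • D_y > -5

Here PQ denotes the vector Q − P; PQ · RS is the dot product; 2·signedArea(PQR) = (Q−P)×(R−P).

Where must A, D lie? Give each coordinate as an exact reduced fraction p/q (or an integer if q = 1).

1. D_x = 8/5  [line 14·x + 2·y + -66/5 = 0 ∩ |DE|² = 2248/25]
2. D_y = -23/5  [line 14·x + 2·y + -66/5 = 0 ∩ |DE|² = 2248/25]
   → D = (8/5, -23/5)
3. A_x = -10/3  [line 63/5·x + -33/5·y + 1/5 = 0 ∩ |AC|² = 578/9]
4. A_y = -19/3  [line 63/5·x + -33/5·y + 1/5 = 0 ∩ |AC|² = 578/9]
   → A = (-10/3, -19/3)

A = (-10/3, -19/3)
D = (8/5, -23/5)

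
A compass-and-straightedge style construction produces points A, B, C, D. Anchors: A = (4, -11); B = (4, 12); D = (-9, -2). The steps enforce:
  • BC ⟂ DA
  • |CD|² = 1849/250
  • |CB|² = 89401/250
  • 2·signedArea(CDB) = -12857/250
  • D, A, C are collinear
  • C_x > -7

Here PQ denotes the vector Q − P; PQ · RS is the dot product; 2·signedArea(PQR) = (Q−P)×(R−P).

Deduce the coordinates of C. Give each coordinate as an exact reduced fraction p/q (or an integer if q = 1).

C = (-1691/250, -887/250)

1. C_x = -1691/250  [D, A, C are collinear ∩ BC ⟂ DA]
2. C_y = -887/250  [D, A, C are collinear ∩ BC ⟂ DA]
   → C = (-1691/250, -887/250)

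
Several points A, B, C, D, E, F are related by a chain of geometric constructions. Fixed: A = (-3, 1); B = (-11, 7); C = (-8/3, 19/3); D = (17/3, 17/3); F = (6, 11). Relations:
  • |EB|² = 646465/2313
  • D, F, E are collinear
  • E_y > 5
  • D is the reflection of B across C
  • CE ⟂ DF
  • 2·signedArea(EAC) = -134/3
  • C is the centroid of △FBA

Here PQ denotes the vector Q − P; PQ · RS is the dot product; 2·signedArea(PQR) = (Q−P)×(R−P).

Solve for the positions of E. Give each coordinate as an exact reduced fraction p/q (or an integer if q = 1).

E = (4376/771, 4481/771)

1. E_x = 4376/771  [D, F, E are collinear ∩ CE ⟂ DF]
2. E_y = 4481/771  [D, F, E are collinear ∩ CE ⟂ DF]
   → E = (4376/771, 4481/771)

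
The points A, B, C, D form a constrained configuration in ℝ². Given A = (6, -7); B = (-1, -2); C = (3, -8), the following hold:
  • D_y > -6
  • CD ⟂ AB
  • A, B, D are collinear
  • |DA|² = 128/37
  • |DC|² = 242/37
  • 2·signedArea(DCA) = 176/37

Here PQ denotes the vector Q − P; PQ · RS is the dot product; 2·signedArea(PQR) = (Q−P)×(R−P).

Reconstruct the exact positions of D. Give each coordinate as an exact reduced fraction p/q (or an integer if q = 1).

D = (166/37, -219/37)

1. D_x = 166/37  [A, B, D are collinear ∩ CD ⟂ AB]
2. D_y = -219/37  [A, B, D are collinear ∩ CD ⟂ AB]
   → D = (166/37, -219/37)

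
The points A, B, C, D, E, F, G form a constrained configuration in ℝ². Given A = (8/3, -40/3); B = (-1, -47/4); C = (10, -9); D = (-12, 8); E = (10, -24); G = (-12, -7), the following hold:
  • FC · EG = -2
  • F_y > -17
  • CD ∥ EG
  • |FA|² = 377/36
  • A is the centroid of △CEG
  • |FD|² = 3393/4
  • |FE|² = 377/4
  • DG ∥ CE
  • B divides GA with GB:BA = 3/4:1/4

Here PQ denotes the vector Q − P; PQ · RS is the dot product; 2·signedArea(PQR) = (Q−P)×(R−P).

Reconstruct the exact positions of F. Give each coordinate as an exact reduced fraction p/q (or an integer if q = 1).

1. F_x = 9/2  [line 22·x + -17·y + -371 = 0 ∩ |FE|² = 377/4]
2. F_y = -16  [line 22·x + -17·y + -371 = 0 ∩ |FE|² = 377/4]
   → F = (9/2, -16)

F = (9/2, -16)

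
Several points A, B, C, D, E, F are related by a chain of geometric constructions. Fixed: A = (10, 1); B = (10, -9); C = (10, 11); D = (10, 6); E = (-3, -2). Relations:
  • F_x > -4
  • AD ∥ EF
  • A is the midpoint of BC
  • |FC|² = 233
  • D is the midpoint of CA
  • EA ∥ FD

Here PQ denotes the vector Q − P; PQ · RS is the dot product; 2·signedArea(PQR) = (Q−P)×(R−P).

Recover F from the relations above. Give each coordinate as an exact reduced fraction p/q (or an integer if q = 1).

1. F_x = -3  [EA ∥ FD ∩ AD ∥ EF]
2. F_y = 3  [EA ∥ FD ∩ AD ∥ EF]
   → F = (-3, 3)

F = (-3, 3)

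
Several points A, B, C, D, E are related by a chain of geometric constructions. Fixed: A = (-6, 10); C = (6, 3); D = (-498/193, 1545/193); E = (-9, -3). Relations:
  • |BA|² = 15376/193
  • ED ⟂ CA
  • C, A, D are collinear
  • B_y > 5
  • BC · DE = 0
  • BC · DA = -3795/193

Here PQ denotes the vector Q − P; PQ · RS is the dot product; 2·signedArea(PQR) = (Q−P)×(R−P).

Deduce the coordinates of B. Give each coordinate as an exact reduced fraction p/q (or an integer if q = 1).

1. B_x = 330/193  [BC · DE = 0 ∩ BC · DA = -3795/193]
2. B_y = 1062/193  [BC · DE = 0 ∩ BC · DA = -3795/193]
   → B = (330/193, 1062/193)

B = (330/193, 1062/193)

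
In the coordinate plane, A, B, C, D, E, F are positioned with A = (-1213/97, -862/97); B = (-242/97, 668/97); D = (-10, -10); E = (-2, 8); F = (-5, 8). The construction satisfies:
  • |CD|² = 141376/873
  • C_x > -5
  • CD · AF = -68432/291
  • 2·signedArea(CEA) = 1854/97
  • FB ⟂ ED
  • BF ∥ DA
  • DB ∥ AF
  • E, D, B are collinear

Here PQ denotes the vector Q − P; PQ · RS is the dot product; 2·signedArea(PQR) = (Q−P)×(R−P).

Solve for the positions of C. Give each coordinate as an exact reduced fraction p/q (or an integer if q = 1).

1. C_x = -1406/291  [2·signedArea(CEA) = 1854/97 ∩ CD · AF = -68432/291]
2. C_y = 158/97  [2·signedArea(CEA) = 1854/97 ∩ CD · AF = -68432/291]
   → C = (-1406/291, 158/97)

C = (-1406/291, 158/97)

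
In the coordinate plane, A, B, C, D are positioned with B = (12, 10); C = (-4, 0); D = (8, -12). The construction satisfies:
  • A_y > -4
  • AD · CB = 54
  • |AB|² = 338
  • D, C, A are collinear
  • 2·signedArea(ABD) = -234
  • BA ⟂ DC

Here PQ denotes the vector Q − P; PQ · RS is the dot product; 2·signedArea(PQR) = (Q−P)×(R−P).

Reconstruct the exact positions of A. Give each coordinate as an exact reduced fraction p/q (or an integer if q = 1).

A = (-1, -3)

1. A_x = -1  [D, C, A are collinear ∩ BA ⟂ DC]
2. A_y = -3  [D, C, A are collinear ∩ BA ⟂ DC]
   → A = (-1, -3)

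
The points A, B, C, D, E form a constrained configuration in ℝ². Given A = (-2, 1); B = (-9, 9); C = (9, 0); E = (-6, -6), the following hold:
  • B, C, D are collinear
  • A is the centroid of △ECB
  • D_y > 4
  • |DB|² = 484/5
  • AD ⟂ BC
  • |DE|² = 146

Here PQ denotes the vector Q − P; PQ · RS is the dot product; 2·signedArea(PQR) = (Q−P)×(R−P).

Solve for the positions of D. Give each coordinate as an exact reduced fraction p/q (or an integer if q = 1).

D = (-1/5, 23/5)

1. D_x = -1/5  [B, C, D are collinear ∩ AD ⟂ BC]
2. D_y = 23/5  [B, C, D are collinear ∩ AD ⟂ BC]
   → D = (-1/5, 23/5)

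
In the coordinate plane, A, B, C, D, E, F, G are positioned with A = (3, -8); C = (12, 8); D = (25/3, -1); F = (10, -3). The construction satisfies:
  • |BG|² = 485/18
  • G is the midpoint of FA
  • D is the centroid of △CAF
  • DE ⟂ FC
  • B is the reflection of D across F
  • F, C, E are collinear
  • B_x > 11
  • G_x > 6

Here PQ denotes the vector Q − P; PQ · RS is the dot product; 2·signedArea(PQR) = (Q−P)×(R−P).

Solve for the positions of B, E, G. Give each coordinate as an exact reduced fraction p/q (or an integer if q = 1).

B = (35/3, -5)
E = (3862/375, -509/375)
G = (13/2, -11/2)

1. B_x = 35/3  [B is the reflection of D across F]
2. B_y = -5  [B is the reflection of D across F]
   → B = (35/3, -5)
3. E_x = 3862/375  [F, C, E are collinear ∩ DE ⟂ FC]
4. E_y = -509/375  [F, C, E are collinear ∩ DE ⟂ FC]
   → E = (3862/375, -509/375)
5. G_x = 13/2  [G is the midpoint of FA]
6. G_y = -11/2  [G is the midpoint of FA]
   → G = (13/2, -11/2)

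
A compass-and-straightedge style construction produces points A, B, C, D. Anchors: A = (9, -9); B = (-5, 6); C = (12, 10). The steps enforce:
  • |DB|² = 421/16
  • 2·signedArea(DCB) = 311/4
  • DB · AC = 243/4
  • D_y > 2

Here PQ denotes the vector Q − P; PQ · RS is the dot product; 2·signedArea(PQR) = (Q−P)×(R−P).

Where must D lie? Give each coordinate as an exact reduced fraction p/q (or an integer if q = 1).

D = (-3/2, 9/4)

1. D_x = -3/2  [2·signedArea(DCB) = 311/4 ∩ DB · AC = 243/4]
2. D_y = 9/4  [2·signedArea(DCB) = 311/4 ∩ DB · AC = 243/4]
   → D = (-3/2, 9/4)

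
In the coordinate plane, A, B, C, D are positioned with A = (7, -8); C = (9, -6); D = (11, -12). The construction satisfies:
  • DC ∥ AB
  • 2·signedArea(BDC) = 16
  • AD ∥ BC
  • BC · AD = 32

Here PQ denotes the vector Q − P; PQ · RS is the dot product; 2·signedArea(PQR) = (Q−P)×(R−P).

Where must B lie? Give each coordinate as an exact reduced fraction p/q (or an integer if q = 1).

1. B_x = 5  [AD ∥ BC ∩ DC ∥ AB]
2. B_y = -2  [AD ∥ BC ∩ DC ∥ AB]
   → B = (5, -2)

B = (5, -2)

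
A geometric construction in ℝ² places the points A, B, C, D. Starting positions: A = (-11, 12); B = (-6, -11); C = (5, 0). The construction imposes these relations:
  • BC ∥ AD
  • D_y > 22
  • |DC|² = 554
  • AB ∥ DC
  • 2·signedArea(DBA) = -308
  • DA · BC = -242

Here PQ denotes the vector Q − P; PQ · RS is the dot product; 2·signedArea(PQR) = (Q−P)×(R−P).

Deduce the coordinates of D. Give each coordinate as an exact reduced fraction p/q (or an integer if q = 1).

D = (0, 23)

1. D_x = 0  [AB ∥ DC ∩ BC ∥ AD]
2. D_y = 23  [AB ∥ DC ∩ BC ∥ AD]
   → D = (0, 23)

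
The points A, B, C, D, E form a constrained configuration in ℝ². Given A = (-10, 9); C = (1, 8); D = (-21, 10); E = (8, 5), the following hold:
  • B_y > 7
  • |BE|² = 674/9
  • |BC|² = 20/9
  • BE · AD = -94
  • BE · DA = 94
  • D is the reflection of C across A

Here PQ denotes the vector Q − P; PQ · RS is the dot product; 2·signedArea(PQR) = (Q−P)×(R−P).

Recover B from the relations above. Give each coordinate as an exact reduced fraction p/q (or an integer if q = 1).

B = (-1/3, 22/3)

1. B_x = -1/3  [line 11·x + -1·y + 11 = 0 ∩ |BE|² = 674/9]
2. B_y = 22/3  [line 11·x + -1·y + 11 = 0 ∩ |BE|² = 674/9]
   → B = (-1/3, 22/3)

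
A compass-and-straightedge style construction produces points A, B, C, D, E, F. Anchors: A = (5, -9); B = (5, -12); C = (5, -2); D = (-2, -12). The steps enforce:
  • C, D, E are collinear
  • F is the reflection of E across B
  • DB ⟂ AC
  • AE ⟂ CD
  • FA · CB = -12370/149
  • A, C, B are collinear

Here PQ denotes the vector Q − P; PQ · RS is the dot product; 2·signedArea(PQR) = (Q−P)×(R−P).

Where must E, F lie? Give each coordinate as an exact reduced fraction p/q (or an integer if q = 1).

1. E_x = 255/149  [C, D, E are collinear ∩ AE ⟂ CD]
2. E_y = -998/149  [C, D, E are collinear ∩ AE ⟂ CD]
   → E = (255/149, -998/149)
3. F_x = 1235/149  [F is the reflection of E across B]
4. F_y = -2578/149  [F is the reflection of E across B]
   → F = (1235/149, -2578/149)

E = (255/149, -998/149)
F = (1235/149, -2578/149)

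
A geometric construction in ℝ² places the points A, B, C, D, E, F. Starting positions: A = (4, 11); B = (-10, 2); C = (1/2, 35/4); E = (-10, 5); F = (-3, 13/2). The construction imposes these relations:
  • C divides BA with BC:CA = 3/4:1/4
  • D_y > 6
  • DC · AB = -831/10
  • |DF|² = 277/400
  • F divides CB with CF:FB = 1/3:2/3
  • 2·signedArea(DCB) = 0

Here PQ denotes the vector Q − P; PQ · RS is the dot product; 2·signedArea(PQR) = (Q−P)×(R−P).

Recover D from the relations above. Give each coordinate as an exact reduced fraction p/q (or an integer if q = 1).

1. D_x = -37/10  [2·signedArea(DCB) = 0 ∩ DC · AB = -831/10]
2. D_y = 121/20  [2·signedArea(DCB) = 0 ∩ DC · AB = -831/10]
   → D = (-37/10, 121/20)

D = (-37/10, 121/20)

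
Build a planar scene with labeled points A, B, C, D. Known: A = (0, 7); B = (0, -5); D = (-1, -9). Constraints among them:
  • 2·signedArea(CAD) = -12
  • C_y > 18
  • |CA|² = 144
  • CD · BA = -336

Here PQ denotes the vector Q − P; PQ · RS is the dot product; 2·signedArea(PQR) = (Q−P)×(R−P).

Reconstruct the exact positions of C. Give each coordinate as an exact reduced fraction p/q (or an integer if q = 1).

1. C_x = 0  [CD · BA = -336 ∩ 2·signedArea(CAD) = -12]
2. C_y = 19  [CD · BA = -336 ∩ 2·signedArea(CAD) = -12]
   → C = (0, 19)

C = (0, 19)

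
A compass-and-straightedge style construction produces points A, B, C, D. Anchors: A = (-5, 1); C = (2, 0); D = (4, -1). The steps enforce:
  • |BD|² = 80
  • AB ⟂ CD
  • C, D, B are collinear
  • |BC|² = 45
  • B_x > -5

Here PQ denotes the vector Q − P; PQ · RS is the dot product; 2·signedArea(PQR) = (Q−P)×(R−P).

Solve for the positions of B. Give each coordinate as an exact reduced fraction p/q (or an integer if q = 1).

1. B_x = -4  [C, D, B are collinear ∩ AB ⟂ CD]
2. B_y = 3  [C, D, B are collinear ∩ AB ⟂ CD]
   → B = (-4, 3)

B = (-4, 3)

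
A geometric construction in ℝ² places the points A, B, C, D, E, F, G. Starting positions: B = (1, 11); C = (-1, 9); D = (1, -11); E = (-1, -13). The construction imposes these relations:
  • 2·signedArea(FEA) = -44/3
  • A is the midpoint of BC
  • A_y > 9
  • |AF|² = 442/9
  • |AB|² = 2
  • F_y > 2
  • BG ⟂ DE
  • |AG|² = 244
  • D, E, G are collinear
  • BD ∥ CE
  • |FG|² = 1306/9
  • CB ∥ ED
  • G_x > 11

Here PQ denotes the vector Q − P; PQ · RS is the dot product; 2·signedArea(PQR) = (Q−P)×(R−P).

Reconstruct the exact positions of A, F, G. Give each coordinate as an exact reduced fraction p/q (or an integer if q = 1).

1. A_x = 0  [A is the midpoint of BC]
2. A_y = 10  [A is the midpoint of BC]
   → A = (0, 10)
3. G_x = 12  [D, E, G are collinear ∩ BG ⟂ DE]
4. G_y = 0  [D, E, G are collinear ∩ BG ⟂ DE]
   → G = (12, 0)
5. F_x = 1/3  [line -23·x + 1·y + 14/3 = 0 ∩ |FG|² = 1306/9]
6. F_y = 3  [line -23·x + 1·y + 14/3 = 0 ∩ |FG|² = 1306/9]
   → F = (1/3, 3)

A = (0, 10)
F = (1/3, 3)
G = (12, 0)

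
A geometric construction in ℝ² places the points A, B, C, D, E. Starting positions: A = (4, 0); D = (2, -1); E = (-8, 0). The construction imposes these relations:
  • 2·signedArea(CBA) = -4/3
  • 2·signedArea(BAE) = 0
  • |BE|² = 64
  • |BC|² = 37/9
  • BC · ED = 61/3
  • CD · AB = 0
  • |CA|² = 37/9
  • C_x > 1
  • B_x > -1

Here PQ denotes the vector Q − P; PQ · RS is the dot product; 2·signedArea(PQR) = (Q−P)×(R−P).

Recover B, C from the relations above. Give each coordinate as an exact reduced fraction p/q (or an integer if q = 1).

B = (0, 0)
C = (2, -1/3)

1. B_y = 0  [2·signedArea(BAE) = 0]
2. B_x = 0  [|BE|² = 64]
   → B = (0, 0)
3. C_x = 2  [CD · AB = 0 ∩ BC · ED = 61/3]
4. C_y = -1/3  [CD · AB = 0 ∩ BC · ED = 61/3]
   → C = (2, -1/3)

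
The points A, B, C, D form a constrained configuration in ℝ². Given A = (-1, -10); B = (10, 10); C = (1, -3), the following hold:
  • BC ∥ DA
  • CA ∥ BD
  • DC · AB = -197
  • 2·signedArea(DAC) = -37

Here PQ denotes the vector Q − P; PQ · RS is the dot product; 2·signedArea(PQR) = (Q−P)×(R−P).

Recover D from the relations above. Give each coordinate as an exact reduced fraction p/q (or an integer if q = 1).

D = (8, 3)

1. D_x = 8  [BC ∥ DA ∩ CA ∥ BD]
2. D_y = 3  [BC ∥ DA ∩ CA ∥ BD]
   → D = (8, 3)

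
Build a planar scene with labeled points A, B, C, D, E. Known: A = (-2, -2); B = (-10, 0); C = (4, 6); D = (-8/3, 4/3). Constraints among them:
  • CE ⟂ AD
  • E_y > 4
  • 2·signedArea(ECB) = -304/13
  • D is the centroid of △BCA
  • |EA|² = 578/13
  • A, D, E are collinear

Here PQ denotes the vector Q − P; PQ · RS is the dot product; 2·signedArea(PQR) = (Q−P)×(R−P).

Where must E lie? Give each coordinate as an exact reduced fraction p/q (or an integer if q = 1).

E = (-43/13, 59/13)

1. E_x = -43/13  [A, D, E are collinear ∩ CE ⟂ AD]
2. E_y = 59/13  [A, D, E are collinear ∩ CE ⟂ AD]
   → E = (-43/13, 59/13)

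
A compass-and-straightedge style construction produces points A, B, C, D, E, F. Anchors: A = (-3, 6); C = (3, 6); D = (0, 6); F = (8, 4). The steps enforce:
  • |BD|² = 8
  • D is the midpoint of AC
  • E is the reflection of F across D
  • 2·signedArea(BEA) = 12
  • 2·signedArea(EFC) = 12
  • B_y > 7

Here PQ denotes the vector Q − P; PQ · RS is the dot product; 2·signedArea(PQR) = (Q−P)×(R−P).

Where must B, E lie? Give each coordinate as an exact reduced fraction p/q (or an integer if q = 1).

B = (-2, 8)
E = (-8, 8)

1. E_x = -8  [E is the reflection of F across D]
2. E_y = 8  [E is the reflection of F across D]
   → E = (-8, 8)
3. B_x = -2  [line 2·x + 5·y + -36 = 0 ∩ |BD|² = 8]
4. B_y = 8  [line 2·x + 5·y + -36 = 0 ∩ |BD|² = 8]
   → B = (-2, 8)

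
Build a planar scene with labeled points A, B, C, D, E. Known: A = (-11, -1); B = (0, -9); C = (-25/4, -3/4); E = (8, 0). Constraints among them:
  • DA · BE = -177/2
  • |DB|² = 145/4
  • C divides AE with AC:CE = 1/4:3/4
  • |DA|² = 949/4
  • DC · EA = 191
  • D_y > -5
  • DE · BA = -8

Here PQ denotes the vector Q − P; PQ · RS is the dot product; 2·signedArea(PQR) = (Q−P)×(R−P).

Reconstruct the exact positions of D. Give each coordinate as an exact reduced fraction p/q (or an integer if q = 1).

D = (4, -9/2)

1. D_x = 4  [DA · BE = -177/2 ∩ DC · EA = 191]
2. D_y = -9/2  [DA · BE = -177/2 ∩ DC · EA = 191]
   → D = (4, -9/2)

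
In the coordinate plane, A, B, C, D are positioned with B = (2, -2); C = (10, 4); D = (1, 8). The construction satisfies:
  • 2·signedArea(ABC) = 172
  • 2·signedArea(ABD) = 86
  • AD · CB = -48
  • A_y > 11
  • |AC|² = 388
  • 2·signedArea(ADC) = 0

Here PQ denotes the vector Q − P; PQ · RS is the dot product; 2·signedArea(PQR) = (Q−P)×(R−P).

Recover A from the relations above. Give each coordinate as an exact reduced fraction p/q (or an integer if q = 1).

A = (-8, 12)

1. A_x = -8  [2·signedArea(ADC) = 0 ∩ AD · CB = -48]
2. A_y = 12  [2·signedArea(ADC) = 0 ∩ AD · CB = -48]
   → A = (-8, 12)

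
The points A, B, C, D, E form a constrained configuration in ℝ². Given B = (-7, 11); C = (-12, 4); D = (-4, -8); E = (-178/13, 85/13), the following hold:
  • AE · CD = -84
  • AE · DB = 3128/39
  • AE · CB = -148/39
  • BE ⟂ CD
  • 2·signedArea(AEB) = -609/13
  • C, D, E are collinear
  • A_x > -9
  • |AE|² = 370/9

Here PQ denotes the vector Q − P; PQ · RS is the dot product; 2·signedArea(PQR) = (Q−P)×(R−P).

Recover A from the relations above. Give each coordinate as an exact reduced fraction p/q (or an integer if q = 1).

A = (-107/13, 124/39)

1. A_x = -107/13  [AE · DB = 3128/39 ∩ AE · CB = -148/39]
2. A_y = 124/39  [AE · DB = 3128/39 ∩ AE · CB = -148/39]
   → A = (-107/13, 124/39)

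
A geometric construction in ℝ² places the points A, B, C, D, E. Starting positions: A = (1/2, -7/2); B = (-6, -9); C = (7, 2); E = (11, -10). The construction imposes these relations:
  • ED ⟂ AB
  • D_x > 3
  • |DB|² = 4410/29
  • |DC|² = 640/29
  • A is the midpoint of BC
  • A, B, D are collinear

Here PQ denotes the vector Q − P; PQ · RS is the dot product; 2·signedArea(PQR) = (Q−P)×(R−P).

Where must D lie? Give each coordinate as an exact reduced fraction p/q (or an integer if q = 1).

1. D_x = 99/29  [A, B, D are collinear ∩ ED ⟂ AB]
2. D_y = -30/29  [A, B, D are collinear ∩ ED ⟂ AB]
   → D = (99/29, -30/29)

D = (99/29, -30/29)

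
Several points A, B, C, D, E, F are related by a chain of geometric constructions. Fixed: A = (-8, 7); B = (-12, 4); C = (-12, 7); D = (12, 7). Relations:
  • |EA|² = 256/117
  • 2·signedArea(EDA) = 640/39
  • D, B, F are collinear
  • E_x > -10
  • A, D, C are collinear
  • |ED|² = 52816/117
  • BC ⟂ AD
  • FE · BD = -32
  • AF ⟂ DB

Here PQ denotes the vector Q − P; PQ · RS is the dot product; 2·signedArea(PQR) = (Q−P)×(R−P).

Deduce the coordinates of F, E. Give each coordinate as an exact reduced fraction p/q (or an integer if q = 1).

E = (-120/13, 241/39)
F = (-100/13, 59/13)

1. F_x = -100/13  [D, B, F are collinear ∩ AF ⟂ DB]
2. F_y = 59/13  [D, B, F are collinear ∩ AF ⟂ DB]
   → F = (-100/13, 59/13)
3. E_x = -120/13  [2·signedArea(EDA) = 640/39 ∩ FE · BD = -32]
4. E_y = 241/39  [2·signedArea(EDA) = 640/39 ∩ FE · BD = -32]
   → E = (-120/13, 241/39)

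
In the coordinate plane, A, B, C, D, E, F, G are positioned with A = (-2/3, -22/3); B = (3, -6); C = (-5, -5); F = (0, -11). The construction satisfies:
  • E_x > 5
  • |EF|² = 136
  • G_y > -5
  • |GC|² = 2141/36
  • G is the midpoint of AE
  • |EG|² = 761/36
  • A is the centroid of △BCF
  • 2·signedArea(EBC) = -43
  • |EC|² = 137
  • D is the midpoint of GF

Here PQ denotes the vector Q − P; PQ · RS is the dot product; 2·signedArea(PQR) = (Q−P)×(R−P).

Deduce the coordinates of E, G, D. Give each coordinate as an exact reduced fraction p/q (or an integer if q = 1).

D = (4/3, -91/12)
E = (6, -1)
G = (8/3, -25/6)

1. E_x = 6  [line -1·x + -8·y + -2 = 0 ∩ |EC|² = 137]
2. E_y = -1  [line -1·x + -8·y + -2 = 0 ∩ |EC|² = 137]
   → E = (6, -1)
3. G_x = 8/3  [G is the midpoint of AE]
4. G_y = -25/6  [G is the midpoint of AE]
   → G = (8/3, -25/6)
5. D_x = 4/3  [D is the midpoint of GF]
6. D_y = -91/12  [D is the midpoint of GF]
   → D = (4/3, -91/12)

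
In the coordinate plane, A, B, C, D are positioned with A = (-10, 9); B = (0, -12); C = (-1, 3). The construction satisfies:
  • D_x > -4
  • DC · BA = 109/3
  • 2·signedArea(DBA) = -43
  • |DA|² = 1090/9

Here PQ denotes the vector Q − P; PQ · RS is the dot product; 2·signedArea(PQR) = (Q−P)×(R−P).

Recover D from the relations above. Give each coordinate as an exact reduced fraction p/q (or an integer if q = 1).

D = (-11/3, 0)

1. D_x = -11/3  [2·signedArea(DBA) = -43 ∩ DC · BA = 109/3]
2. D_y = 0  [2·signedArea(DBA) = -43 ∩ DC · BA = 109/3]
   → D = (-11/3, 0)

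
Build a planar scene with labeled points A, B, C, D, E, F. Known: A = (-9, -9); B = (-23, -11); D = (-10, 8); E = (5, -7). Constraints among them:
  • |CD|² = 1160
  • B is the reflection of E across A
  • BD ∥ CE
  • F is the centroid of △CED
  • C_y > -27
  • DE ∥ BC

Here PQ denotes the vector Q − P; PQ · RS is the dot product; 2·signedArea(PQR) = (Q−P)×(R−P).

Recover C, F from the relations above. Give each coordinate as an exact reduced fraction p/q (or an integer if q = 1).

1. C_x = -8  [BD ∥ CE ∩ DE ∥ BC]
2. C_y = -26  [BD ∥ CE ∩ DE ∥ BC]
   → C = (-8, -26)
3. F_x = -13/3  [F is the centroid of △CED]
4. F_y = -25/3  [F is the centroid of △CED]
   → F = (-13/3, -25/3)

C = (-8, -26)
F = (-13/3, -25/3)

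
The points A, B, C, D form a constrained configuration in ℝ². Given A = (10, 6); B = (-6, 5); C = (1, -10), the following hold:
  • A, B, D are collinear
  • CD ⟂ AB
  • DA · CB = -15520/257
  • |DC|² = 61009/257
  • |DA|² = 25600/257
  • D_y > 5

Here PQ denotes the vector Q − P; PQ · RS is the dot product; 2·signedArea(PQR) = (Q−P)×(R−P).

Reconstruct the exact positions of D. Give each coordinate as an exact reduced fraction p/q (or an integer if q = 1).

D = (10/257, 1382/257)

1. D_x = 10/257  [A, B, D are collinear ∩ CD ⟂ AB]
2. D_y = 1382/257  [A, B, D are collinear ∩ CD ⟂ AB]
   → D = (10/257, 1382/257)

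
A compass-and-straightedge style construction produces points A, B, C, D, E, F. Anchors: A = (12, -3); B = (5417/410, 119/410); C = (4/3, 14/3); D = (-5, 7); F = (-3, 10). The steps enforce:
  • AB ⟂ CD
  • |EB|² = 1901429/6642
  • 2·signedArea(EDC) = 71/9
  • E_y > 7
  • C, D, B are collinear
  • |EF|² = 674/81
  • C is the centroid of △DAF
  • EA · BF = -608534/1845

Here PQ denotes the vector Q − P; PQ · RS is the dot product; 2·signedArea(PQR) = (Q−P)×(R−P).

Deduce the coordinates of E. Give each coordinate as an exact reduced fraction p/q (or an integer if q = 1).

1. E_x = -20/9  [2·signedArea(EDC) = 71/9 ∩ EA · BF = -608534/1845]
2. E_y = 65/9  [2·signedArea(EDC) = 71/9 ∩ EA · BF = -608534/1845]
   → E = (-20/9, 65/9)

E = (-20/9, 65/9)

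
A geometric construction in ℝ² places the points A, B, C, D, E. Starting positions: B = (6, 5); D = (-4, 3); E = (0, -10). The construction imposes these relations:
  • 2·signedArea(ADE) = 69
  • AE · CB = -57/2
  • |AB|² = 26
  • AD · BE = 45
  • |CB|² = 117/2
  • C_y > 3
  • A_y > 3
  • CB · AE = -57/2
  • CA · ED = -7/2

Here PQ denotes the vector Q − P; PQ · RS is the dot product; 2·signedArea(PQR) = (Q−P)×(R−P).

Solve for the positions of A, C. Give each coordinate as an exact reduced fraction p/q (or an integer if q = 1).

1. A_x = 1  [AD · BE = 45 ∩ 2·signedArea(ADE) = 69]
2. A_y = 4  [AD · BE = 45 ∩ 2·signedArea(ADE) = 69]
   → A = (1, 4)
3. C_x = -3/2  [CB · AE = -57/2 ∩ CA · ED = -7/2]
4. C_y = 7/2  [CB · AE = -57/2 ∩ CA · ED = -7/2]
   → C = (-3/2, 7/2)

A = (1, 4)
C = (-3/2, 7/2)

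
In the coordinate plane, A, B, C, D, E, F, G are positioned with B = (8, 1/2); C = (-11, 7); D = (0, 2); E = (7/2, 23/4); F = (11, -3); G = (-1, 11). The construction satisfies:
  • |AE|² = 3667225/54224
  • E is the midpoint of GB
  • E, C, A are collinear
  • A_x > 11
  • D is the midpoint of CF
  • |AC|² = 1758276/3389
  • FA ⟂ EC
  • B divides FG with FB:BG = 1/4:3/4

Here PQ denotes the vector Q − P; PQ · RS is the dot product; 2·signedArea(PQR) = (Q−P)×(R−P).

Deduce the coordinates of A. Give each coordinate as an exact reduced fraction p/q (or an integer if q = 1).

1. A_x = 39629/3389  [E, C, A are collinear ∩ FA ⟂ EC]
2. A_y = 17093/3389  [E, C, A are collinear ∩ FA ⟂ EC]
   → A = (39629/3389, 17093/3389)

A = (39629/3389, 17093/3389)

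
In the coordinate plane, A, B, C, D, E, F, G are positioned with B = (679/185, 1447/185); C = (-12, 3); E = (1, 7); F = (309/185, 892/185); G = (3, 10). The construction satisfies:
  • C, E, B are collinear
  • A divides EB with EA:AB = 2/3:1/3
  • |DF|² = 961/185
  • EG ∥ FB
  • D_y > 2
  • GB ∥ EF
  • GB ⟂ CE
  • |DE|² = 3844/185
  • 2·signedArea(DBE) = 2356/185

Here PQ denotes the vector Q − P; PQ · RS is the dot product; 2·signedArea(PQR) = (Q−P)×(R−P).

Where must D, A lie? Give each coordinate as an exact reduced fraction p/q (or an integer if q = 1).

1. D_x = 433/185  [line 152/185·x + -494/185·y + 190/37 = 0 ∩ |DF|² = 961/185]
2. D_y = 489/185  [line 152/185·x + -494/185·y + 190/37 = 0 ∩ |DF|² = 961/185]
   → D = (433/185, 489/185)
3. A_x = 1543/555  [A divides EB with EA:AB = 2/3:1/3]
4. A_y = 4189/555  [A divides EB with EA:AB = 2/3:1/3]
   → A = (1543/555, 4189/555)

A = (1543/555, 4189/555)
D = (433/185, 489/185)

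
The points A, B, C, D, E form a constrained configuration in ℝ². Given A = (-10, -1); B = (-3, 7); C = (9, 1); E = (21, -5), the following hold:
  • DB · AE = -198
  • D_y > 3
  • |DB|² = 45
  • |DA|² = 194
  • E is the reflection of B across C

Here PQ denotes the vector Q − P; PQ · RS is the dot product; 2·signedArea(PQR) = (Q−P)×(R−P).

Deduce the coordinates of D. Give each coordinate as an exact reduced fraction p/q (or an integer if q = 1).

1. D_x = 3  [line -31·x + 4·y + 77 = 0 ∩ |DA|² = 194]
2. D_y = 4  [line -31·x + 4·y + 77 = 0 ∩ |DA|² = 194]
   → D = (3, 4)

D = (3, 4)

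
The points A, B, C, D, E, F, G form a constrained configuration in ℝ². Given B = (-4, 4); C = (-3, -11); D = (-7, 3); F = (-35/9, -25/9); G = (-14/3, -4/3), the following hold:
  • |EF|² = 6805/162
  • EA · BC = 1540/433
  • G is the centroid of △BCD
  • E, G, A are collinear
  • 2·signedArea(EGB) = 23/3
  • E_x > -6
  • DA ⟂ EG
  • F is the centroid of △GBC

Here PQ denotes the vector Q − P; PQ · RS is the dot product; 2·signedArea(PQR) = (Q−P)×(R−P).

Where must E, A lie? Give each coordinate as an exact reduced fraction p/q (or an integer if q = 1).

1. E_x = -11/2  [line -16/3·x + 2/3·y + -95/3 = 0 ∩ |EF|² = 6805/162]
2. E_y = 7/2  [line -16/3·x + 2/3·y + -95/3 = 0 ∩ |EF|² = 6805/162]
   → E = (-11/2, 7/2)
3. A_x = -2364/433  [E, G, A are collinear ∩ DA ⟂ EG]
4. A_y = 1414/433  [E, G, A are collinear ∩ DA ⟂ EG]
   → A = (-2364/433, 1414/433)

A = (-2364/433, 1414/433)
E = (-11/2, 7/2)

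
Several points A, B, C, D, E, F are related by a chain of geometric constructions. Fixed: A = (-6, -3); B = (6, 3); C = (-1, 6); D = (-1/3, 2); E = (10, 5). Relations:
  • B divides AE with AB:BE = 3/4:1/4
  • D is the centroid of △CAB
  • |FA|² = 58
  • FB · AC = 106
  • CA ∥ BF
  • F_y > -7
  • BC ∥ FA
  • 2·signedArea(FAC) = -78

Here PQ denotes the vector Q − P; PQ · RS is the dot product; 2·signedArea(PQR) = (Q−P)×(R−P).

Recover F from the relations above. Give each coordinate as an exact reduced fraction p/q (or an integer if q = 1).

F = (1, -6)

1. F_x = 1  [BC ∥ FA ∩ CA ∥ BF]
2. F_y = -6  [BC ∥ FA ∩ CA ∥ BF]
   → F = (1, -6)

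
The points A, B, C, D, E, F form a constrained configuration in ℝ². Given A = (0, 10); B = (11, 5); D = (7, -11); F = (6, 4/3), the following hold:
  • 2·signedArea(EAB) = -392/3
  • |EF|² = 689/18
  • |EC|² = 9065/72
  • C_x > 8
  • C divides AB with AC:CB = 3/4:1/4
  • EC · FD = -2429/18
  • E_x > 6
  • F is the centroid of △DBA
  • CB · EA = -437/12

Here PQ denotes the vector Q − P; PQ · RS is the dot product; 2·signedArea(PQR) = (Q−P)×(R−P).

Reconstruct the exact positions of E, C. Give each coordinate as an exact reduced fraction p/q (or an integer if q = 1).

1. E_x = 13/2  [line 5·x + 11·y + 62/3 = 0 ∩ |EF|² = 689/18]
2. E_y = -29/6  [line 5·x + 11·y + 62/3 = 0 ∩ |EF|² = 689/18]
   → E = (13/2, -29/6)
3. C_x = 33/4  [C divides AB with AC:CB = 3/4:1/4]
4. C_y = 25/4  [C divides AB with AC:CB = 3/4:1/4]
   → C = (33/4, 25/4)

C = (33/4, 25/4)
E = (13/2, -29/6)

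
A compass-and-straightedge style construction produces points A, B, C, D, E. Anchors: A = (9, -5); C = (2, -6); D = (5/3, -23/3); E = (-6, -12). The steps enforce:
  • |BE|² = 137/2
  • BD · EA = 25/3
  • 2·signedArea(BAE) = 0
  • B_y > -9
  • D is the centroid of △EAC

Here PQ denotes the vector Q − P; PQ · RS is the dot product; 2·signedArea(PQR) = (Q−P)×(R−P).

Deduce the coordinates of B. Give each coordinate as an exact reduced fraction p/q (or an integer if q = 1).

B = (3/2, -17/2)

1. B_x = 3/2  [2·signedArea(BAE) = 0 ∩ BD · EA = 25/3]
2. B_y = -17/2  [2·signedArea(BAE) = 0 ∩ BD · EA = 25/3]
   → B = (3/2, -17/2)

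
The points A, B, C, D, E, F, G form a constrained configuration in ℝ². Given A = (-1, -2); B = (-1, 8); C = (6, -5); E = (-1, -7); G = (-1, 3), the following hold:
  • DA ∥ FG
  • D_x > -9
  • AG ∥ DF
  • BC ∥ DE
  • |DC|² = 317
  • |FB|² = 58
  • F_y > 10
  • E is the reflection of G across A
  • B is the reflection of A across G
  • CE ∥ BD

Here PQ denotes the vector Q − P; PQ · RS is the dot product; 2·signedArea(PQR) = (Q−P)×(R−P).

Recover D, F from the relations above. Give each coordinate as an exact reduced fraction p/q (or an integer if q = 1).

D = (-8, 6)
F = (-8, 11)

1. D_x = -8  [BC ∥ DE ∩ CE ∥ BD]
2. D_y = 6  [BC ∥ DE ∩ CE ∥ BD]
   → D = (-8, 6)
3. F_x = -8  [DA ∥ FG ∩ AG ∥ DF]
4. F_y = 11  [DA ∥ FG ∩ AG ∥ DF]
   → F = (-8, 11)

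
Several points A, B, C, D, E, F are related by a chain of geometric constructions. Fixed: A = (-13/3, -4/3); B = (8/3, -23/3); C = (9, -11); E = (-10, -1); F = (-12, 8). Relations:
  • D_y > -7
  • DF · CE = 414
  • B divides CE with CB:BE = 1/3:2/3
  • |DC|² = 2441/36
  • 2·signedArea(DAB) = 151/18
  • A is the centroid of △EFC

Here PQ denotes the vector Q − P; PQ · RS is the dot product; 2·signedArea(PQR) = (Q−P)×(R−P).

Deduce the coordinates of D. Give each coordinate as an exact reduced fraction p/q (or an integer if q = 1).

1. D_x = 7/3  [2·signedArea(DAB) = 151/18 ∩ DF · CE = 414]
2. D_y = -37/6  [2·signedArea(DAB) = 151/18 ∩ DF · CE = 414]
   → D = (7/3, -37/6)

D = (7/3, -37/6)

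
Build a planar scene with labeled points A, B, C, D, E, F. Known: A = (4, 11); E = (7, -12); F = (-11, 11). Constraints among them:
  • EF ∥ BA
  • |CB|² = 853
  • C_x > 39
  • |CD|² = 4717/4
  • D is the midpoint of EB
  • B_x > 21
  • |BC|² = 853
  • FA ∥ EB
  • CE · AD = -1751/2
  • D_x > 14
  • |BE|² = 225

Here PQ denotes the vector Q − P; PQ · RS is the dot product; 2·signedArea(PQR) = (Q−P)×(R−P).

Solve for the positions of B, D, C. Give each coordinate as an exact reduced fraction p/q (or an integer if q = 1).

B = (22, -12)
C = (40, -35)
D = (29/2, -12)

1. B_x = 22  [EF ∥ BA ∩ FA ∥ EB]
2. B_y = -12  [EF ∥ BA ∩ FA ∥ EB]
   → B = (22, -12)
3. D_x = 29/2  [D is the midpoint of EB]
4. D_y = -12  [D is the midpoint of EB]
   → D = (29/2, -12)
5. C_x = 40  [line -21/2·x + 23·y + 1225 = 0 ∩ |CB|² = 853]
6. C_y = -35  [line -21/2·x + 23·y + 1225 = 0 ∩ |CB|² = 853]
   → C = (40, -35)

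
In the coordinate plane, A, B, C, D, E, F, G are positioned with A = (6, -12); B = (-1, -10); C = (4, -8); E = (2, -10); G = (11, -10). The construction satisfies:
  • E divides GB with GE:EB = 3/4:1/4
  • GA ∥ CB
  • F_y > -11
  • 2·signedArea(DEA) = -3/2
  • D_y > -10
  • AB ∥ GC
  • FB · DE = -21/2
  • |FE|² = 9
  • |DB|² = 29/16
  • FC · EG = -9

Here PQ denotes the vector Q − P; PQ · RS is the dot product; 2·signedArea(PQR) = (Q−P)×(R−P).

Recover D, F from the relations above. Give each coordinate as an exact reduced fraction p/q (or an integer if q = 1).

1. F_x = 5  [FC · EG = -9]
2. F_y = -10  [|FE|² = 9]
   → F = (5, -10)
3. D_x = 1/4  [2·signedArea(DEA) = -3/2 ∩ FB · DE = -21/2]
4. D_y = -19/2  [2·signedArea(DEA) = -3/2 ∩ FB · DE = -21/2]
   → D = (1/4, -19/2)

D = (1/4, -19/2)
F = (5, -10)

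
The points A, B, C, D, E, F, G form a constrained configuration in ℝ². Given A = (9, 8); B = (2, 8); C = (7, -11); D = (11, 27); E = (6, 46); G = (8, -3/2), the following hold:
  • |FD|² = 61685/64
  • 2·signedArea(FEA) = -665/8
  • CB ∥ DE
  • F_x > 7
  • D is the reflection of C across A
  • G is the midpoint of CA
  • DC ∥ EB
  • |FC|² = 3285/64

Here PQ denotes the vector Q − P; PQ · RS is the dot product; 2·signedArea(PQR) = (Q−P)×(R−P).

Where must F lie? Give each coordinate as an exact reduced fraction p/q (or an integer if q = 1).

F = (31/4, -31/8)

1. F_x = 31/4  [line 38·x + 3·y + -2263/8 = 0 ∩ |FD|² = 61685/64]
2. F_y = -31/8  [line 38·x + 3·y + -2263/8 = 0 ∩ |FD|² = 61685/64]
   → F = (31/4, -31/8)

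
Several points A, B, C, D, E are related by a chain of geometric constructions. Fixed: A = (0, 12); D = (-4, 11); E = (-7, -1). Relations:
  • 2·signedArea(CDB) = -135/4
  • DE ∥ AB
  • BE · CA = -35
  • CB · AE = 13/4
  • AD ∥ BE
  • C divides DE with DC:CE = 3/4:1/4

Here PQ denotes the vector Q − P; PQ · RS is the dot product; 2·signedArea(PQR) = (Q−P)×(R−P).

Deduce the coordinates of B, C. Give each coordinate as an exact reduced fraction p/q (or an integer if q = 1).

1. B_x = -3  [AD ∥ BE ∩ DE ∥ AB]
2. B_y = 0  [AD ∥ BE ∩ DE ∥ AB]
   → B = (-3, 0)
3. C_x = -25/4  [C divides DE with DC:CE = 3/4:1/4]
4. C_y = 2  [C divides DE with DC:CE = 3/4:1/4]
   → C = (-25/4, 2)

B = (-3, 0)
C = (-25/4, 2)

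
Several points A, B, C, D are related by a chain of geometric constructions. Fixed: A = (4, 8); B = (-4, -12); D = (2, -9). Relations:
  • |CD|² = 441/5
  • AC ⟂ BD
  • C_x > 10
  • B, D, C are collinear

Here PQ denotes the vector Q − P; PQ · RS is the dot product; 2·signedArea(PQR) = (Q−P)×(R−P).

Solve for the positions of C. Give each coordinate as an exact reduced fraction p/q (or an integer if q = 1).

1. C_x = 52/5  [B, D, C are collinear ∩ AC ⟂ BD]
2. C_y = -24/5  [B, D, C are collinear ∩ AC ⟂ BD]
   → C = (52/5, -24/5)

C = (52/5, -24/5)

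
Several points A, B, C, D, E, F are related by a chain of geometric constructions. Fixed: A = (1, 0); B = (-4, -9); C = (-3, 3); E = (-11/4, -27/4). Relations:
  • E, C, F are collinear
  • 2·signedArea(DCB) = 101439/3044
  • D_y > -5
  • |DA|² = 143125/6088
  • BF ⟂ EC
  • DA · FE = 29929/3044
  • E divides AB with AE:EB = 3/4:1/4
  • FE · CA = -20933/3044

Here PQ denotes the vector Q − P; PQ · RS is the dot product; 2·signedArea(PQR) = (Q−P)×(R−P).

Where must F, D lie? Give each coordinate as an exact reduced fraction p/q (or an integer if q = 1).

1. F_x = -4099/1522  [E, C, F are collinear ∩ BF ⟂ EC]
2. F_y = -13647/1522  [E, C, F are collinear ∩ BF ⟂ EC]
   → F = (-4099/1522, -13647/1522)
3. D_x = -2577/3044  [2·signedArea(DCB) = 101439/3044 ∩ DA · FE = 29929/3044]
4. D_y = -13647/3044  [2·signedArea(DCB) = 101439/3044 ∩ DA · FE = 29929/3044]
   → D = (-2577/3044, -13647/3044)

D = (-2577/3044, -13647/3044)
F = (-4099/1522, -13647/1522)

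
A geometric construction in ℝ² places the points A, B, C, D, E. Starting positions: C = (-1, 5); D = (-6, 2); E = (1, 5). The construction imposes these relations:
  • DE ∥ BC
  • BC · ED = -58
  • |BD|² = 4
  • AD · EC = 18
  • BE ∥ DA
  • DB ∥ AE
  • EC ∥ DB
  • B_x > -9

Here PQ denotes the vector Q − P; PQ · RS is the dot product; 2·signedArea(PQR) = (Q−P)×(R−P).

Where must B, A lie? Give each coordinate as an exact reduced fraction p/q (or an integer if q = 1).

A = (3, 5)
B = (-8, 2)

1. B_x = -8  [DE ∥ BC ∩ EC ∥ DB]
2. B_y = 2  [DE ∥ BC ∩ EC ∥ DB]
   → B = (-8, 2)
3. A_x = 3  [DB ∥ AE ∩ BE ∥ DA]
4. A_y = 5  [DB ∥ AE ∩ BE ∥ DA]
   → A = (3, 5)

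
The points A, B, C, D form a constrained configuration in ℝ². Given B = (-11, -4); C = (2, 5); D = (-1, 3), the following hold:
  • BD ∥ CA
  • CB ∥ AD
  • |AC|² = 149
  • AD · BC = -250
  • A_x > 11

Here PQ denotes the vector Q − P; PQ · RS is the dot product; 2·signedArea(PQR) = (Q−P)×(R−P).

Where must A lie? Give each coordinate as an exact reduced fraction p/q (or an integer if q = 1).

1. A_x = 12  [CB ∥ AD ∩ BD ∥ CA]
2. A_y = 12  [CB ∥ AD ∩ BD ∥ CA]
   → A = (12, 12)

A = (12, 12)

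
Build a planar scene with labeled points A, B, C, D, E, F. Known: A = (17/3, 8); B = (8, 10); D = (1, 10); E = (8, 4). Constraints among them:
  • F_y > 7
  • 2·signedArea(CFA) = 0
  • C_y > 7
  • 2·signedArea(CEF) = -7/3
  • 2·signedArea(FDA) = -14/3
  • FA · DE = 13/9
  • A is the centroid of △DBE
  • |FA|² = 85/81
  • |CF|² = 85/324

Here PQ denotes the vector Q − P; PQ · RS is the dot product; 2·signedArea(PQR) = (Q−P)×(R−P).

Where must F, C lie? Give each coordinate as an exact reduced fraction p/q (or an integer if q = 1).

C = (95/18, 23/3)
F = (44/9, 22/3)

1. F_x = 44/9  [FA · DE = 13/9 ∩ 2·signedArea(FDA) = -14/3]
2. F_y = 22/3  [FA · DE = 13/9 ∩ 2·signedArea(FDA) = -14/3]
   → F = (44/9, 22/3)
3. C_x = 95/18  [2·signedArea(CFA) = 0 ∩ 2·signedArea(CEF) = -7/3]
4. C_y = 23/3  [2·signedArea(CFA) = 0 ∩ 2·signedArea(CEF) = -7/3]
   → C = (95/18, 23/3)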